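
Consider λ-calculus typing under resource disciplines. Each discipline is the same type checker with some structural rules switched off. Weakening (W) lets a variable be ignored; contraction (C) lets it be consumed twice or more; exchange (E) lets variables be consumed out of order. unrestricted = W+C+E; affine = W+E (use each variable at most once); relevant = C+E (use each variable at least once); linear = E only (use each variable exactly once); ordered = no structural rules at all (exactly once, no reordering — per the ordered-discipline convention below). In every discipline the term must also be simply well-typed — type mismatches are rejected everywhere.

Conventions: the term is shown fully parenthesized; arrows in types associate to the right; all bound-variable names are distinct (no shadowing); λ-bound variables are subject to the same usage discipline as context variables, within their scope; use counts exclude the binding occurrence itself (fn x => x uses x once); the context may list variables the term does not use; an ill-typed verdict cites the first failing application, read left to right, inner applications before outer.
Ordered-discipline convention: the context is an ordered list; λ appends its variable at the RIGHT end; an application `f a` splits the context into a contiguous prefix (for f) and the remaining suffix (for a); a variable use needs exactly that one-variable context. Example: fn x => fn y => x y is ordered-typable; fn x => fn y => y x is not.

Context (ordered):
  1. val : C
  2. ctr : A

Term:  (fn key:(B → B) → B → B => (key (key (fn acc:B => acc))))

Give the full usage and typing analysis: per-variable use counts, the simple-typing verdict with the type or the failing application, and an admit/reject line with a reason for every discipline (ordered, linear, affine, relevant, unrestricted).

use counts: val ×0, ctr ×0, key [bound] ×2, acc [bound] ×1
use order (left to right): key, key, acc
typing: well-typed at ((B → B) → B → B) → B → B
ordered: ✗, key ×2 used more than once (contraction); val, ctr left unused
linear: ✗, key ×2 used more than once (contraction); val, ctr left unused
affine: ✗, key ×2 used more than once (contraction)
relevant: ✗, val, ctr left unused
unrestricted: ✓, type-checks (((B → B) → B → B) → B → B) and nothing is barred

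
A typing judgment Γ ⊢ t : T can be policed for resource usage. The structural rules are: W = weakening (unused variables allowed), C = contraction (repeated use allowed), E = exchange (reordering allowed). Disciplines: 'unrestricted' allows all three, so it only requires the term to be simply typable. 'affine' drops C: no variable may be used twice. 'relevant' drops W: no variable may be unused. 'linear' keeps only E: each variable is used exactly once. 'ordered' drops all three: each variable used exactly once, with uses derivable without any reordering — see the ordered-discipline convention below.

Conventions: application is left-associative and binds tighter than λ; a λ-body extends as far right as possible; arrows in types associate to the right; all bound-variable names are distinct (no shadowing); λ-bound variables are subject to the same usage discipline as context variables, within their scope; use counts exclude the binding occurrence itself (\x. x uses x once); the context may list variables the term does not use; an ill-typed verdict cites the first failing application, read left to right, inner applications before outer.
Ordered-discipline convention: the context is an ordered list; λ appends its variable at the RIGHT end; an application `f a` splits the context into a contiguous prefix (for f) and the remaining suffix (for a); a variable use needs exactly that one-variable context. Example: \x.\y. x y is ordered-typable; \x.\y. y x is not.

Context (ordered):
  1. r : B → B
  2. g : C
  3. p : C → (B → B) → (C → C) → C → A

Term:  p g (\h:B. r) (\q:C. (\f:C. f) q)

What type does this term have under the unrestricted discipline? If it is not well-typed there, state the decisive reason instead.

not well-typed under unrestricted — not simply typable
counts: r: 1×, g: 1×, p: 1×, h [bound]: 0×, q [bound]: 1×, f [bound]: 1×
use order (left to right): p, g, r, f, q
typing: ill-typed: argument of type B → B → B where B → B is required
all disciplines: ordered ✗; linear ✗; affine ✗; relevant ✗; unrestricted ✗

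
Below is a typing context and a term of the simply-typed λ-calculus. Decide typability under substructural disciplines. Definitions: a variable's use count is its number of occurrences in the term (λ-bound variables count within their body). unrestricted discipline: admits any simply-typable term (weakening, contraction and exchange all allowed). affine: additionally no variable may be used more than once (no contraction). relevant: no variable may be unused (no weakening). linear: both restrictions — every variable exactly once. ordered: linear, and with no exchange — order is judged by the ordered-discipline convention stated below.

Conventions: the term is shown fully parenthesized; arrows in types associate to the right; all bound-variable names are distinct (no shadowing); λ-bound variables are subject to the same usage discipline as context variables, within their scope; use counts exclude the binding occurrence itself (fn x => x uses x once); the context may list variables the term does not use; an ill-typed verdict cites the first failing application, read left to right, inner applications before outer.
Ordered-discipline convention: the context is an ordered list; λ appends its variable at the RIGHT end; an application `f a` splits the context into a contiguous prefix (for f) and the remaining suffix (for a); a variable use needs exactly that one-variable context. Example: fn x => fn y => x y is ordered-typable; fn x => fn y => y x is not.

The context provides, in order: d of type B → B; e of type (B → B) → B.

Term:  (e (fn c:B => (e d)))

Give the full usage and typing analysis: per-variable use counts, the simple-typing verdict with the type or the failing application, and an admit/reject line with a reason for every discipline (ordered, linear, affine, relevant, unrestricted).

usage: d ×1, e ×2, c (λ-bound) ×0
use order (left to right): e, e, d
typing: ✓ — B
ordered ✗ (uses contraction: e ×2; needs weakening: c unused)
linear ✗ (uses contraction: e ×2; needs weakening: c unused)
affine ✗ (uses contraction: e ×2)
relevant ✗ (needs weakening: c unused)
unrestricted ✓ (well-typed at B; no restrictions here)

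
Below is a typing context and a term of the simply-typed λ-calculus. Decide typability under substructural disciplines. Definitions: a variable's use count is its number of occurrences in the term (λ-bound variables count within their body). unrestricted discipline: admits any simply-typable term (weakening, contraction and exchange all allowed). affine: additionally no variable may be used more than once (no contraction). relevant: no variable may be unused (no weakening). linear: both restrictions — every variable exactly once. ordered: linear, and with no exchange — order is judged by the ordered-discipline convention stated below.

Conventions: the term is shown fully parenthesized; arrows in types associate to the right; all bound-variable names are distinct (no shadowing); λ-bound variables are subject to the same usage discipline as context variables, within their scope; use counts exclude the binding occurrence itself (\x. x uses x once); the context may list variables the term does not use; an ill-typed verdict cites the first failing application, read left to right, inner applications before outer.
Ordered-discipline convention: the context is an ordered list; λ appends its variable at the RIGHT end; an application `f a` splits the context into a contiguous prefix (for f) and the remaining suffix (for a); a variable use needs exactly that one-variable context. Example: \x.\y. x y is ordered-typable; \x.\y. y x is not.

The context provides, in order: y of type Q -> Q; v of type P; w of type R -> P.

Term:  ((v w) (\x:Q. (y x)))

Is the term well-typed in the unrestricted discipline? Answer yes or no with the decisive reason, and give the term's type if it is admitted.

no — not simply typable
counts: y=1; v=1; w=1; x [bound]=1
uses in reading order: v, w, y, x
typing: ill-typed: can't apply a value of type P
per-discipline verdicts: ordered ✗ · linear ✗ · affine ✗ · relevant ✗ · unrestricted ✗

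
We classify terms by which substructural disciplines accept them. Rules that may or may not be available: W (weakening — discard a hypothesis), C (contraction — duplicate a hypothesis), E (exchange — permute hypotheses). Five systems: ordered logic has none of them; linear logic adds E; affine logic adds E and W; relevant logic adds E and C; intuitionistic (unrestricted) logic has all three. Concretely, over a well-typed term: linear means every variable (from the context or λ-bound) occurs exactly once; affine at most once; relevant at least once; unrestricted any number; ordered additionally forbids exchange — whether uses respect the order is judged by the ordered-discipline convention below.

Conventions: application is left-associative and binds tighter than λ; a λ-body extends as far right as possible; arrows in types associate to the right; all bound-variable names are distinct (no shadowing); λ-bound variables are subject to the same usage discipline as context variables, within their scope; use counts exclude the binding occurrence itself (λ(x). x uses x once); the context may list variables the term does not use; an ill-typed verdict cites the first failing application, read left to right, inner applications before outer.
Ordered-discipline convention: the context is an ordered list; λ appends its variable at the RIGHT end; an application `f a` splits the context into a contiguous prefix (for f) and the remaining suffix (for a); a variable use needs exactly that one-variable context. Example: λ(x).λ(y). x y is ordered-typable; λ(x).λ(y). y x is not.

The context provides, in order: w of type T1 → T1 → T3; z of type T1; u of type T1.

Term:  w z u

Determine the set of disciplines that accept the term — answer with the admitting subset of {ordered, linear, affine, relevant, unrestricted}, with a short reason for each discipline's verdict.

admitted by: ordered, linear, affine, relevant, unrestricted
usage: w ×1; z ×1; u ×1
use order (left to right): w, z, u
typing: well-typed — term : T3
ordered ✓ (w, z, u: once each, no exchange needed)
linear ✓ (exactly-once usage across w, z, u)
affine ✓ (w, z, u: no repeats, contraction unneeded)
relevant ✓ (w, z, u: all used, weakening unneeded)
unrestricted ✓ (simply typable at T3; W, C, E all held)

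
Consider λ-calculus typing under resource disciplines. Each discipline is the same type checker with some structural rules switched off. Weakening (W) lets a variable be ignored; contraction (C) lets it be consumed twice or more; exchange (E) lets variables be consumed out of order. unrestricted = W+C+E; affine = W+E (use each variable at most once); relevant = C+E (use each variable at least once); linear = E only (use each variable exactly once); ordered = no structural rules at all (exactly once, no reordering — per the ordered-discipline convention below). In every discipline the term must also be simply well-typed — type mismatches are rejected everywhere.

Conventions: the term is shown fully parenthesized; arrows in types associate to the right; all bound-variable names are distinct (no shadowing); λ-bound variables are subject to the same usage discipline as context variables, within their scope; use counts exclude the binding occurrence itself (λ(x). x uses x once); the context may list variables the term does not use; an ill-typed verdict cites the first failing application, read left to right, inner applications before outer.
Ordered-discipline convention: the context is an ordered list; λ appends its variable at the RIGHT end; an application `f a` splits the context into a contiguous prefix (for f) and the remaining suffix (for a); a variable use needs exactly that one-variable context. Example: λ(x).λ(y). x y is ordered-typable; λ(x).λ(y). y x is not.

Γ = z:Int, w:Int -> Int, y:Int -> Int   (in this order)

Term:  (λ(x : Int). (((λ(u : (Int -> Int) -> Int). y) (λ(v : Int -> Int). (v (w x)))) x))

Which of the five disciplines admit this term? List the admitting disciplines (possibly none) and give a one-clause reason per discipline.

accepted by: unrestricted
use counts: z: 0×, w: 1×, y: 1×, x (λ-bound): 2×, u (λ-bound): 0×, v (λ-bound): 1×
use order (left to right): y, v, w, x, x
typing: the term checks, with type Int -> Int
ordered: ✗, x ×2 used more than once (contraction); unused: z, u — weakening required
linear: ✗, x ×2 used more than once (contraction); unused: z, u — weakening required
affine: ✗, x ×2 used more than once (contraction)
relevant: ✗, unused: z, u — weakening required
unrestricted: ✓, type-checks (Int -> Int) and nothing is barred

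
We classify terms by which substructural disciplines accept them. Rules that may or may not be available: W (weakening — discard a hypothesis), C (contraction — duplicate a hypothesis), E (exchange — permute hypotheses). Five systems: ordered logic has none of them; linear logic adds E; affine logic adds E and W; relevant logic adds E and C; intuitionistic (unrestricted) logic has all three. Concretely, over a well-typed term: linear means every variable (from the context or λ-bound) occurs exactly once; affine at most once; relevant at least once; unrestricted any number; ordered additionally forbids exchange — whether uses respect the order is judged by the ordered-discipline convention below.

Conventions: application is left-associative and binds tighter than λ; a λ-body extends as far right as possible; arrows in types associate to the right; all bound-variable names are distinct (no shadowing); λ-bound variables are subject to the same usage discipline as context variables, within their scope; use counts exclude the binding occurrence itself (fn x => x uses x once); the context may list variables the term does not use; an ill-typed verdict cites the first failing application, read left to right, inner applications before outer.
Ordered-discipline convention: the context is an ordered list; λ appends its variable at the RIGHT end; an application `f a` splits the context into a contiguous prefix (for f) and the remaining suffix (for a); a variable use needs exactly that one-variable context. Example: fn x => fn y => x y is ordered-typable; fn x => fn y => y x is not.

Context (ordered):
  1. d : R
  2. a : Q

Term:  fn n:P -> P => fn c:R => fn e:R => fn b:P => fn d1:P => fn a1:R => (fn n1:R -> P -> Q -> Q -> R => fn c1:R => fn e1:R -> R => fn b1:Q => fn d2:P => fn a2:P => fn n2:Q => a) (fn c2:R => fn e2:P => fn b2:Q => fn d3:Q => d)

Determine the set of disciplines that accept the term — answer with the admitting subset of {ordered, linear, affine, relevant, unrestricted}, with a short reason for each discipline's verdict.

admitted in: affine, unrestricted
variable uses: d ×1; a ×1; n [bound] ×0; c [bound] ×0; e [bound] ×0; b [bound] ×0; d1 [bound] ×0; a1 [bound] ×0; n1 [bound] ×0; c1 [bound] ×0; e1 [bound] ×0; b1 [bound] ×0; d2 [bound] ×0; a2 [bound] ×0; n2 [bound] ×0; c2 [bound] ×0; e2 [bound] ×0; b2 [bound] ×0; d3 [bound] ×0
use order (left to right): a, d
typing: well-typed — term : (P -> P) -> R -> R -> P -> P -> R -> R -> (R -> R) -> Q -> P -> P -> Q -> Q
ordered: ✗ — unused: n, c, e, b, d1, a1, n1, c1, e1, b1, d2, a2, n2, c2, e2, b2, d3 — weakening required
linear: ✗ — unused: n, c, e, b, d1, a1, n1, c1, e1, b1, d2, a2, n2, c2, e2, b2, d3 — weakening required
affine: ✓ — no duplicate uses among d, a, n, c, e, b, d1, a1, n1, c1, e1, b1, d2, a2, n2, c2, e2, b2, d3
relevant: ✗ — unused: n, c, e, b, d1, a1, n1, c1, e1, b1, d2, a2, n2, c2, e2, b2, d3 — weakening required
unrestricted: ✓ — well-typed at (P -> P) -> R -> R -> P -> P -> R -> R -> (R -> R) -> Q -> P -> P -> Q -> Q; no restrictions here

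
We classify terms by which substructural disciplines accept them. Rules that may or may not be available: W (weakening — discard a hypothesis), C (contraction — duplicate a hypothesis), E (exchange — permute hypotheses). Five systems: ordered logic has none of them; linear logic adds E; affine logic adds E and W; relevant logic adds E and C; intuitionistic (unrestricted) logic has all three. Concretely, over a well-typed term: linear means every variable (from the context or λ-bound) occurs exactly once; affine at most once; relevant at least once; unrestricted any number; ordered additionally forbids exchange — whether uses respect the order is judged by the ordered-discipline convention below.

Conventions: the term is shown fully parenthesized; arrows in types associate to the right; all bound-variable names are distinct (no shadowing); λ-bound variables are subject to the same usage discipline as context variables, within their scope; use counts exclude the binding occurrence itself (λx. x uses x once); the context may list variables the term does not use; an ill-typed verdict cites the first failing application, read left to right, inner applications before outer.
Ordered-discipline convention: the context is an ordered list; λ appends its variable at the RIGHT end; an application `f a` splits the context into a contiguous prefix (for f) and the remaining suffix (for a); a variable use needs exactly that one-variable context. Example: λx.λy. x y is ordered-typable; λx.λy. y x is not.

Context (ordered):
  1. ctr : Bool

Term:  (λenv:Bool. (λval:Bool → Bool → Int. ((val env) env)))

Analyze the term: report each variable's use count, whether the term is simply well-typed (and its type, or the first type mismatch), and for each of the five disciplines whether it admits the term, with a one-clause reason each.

variable uses: ctr: 0, env (bound): 2, val (bound): 1
left-to-right use order: val, env, env
typing: the term checks, with type Bool → (Bool → Bool → Int) → Int
ordered ✗ (uses contraction: env ×2; unused: ctr — weakening required)
linear ✗ (uses contraction: env ×2; unused: ctr — weakening required)
affine ✗ (uses contraction: env ×2)
relevant ✗ (unused: ctr — weakening required)
unrestricted ✓ (typability at Bool → (Bool → Bool → Int) → Int is all that's needed)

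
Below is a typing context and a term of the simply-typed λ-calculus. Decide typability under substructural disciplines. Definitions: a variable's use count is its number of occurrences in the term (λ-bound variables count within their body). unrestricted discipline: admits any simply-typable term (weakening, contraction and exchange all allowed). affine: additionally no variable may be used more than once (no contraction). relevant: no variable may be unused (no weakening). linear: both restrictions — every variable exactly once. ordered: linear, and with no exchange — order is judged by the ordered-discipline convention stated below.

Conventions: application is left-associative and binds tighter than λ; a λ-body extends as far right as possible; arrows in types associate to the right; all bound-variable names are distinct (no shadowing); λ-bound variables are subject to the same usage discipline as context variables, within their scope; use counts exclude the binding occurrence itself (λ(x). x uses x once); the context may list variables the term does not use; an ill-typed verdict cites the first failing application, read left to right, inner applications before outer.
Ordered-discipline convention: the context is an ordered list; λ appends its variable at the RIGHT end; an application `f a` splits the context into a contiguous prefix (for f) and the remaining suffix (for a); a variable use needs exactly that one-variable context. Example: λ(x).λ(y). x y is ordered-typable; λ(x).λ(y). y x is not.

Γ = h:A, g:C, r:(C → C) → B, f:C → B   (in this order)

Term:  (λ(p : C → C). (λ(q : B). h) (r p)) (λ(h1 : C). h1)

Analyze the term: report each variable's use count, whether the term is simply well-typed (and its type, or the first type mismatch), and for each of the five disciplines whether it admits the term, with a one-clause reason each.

usage: h: 1; g: 0; r: 1; f: 0; p (bound): 1; q (bound): 0; h1 (bound): 1
use order (left to right): h, r, p, h1
typing: the term checks, with type A
ordered: ✗ — unused: g, f, q — weakening required
linear: ✗ — unused: g, f, q — weakening required
affine: ✓ — no duplicate uses among h, g, r, f, p, q, h1
relevant: ✗ — unused: g, f, q — weakening required
unrestricted: ✓ — typability at A is all that's needed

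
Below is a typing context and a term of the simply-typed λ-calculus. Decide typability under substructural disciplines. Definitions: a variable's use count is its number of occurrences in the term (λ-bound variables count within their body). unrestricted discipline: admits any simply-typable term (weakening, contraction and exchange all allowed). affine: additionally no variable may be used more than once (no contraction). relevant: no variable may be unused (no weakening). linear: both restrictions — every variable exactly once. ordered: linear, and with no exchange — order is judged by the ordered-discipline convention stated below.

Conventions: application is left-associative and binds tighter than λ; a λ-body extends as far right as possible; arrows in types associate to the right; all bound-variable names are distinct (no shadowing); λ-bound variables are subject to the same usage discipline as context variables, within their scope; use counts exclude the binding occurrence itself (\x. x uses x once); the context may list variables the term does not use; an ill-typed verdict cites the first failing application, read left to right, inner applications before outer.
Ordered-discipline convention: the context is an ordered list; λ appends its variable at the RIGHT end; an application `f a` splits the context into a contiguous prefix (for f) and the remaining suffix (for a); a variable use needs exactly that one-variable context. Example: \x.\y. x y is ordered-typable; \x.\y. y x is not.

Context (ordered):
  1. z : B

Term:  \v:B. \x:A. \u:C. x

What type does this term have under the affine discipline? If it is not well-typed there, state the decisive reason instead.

term : B → A → C → A
variable uses: z: 0×, v [bound]: 0×, x [bound]: 1×, u [bound]: 0×
uses in reading order: x
typing: well-typed at B → A → C → A
across the five disciplines: ordered ✗ | linear ✗ | affine ✓ | relevant ✗ | unrestricted ✓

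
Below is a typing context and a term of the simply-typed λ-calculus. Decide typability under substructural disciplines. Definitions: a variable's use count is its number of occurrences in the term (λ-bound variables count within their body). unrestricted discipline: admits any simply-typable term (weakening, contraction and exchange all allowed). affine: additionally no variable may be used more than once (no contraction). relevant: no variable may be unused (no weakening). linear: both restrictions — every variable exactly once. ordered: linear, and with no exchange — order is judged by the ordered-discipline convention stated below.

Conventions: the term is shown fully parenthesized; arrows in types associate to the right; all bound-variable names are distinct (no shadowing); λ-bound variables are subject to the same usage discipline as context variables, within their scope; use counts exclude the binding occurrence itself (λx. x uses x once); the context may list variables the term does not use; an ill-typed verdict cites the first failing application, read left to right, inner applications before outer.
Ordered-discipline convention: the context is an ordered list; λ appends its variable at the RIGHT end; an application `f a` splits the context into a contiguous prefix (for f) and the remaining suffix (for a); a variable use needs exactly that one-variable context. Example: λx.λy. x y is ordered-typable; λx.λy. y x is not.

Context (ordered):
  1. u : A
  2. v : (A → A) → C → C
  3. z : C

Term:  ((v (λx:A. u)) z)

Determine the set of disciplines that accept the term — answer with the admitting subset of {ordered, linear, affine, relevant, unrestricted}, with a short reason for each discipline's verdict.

admitted by: affine, unrestricted
usage: u ×1; v ×1; z ×1; x [bound] ×0
use order (left to right): v, u, z
typing: ✓ — C
ordered ✗ (needs weakening: x unused)
linear ✗ (needs weakening: x unused)
affine ✓ (no duplicate uses among u, v, z, x)
relevant ✗ (needs weakening: x unused)
unrestricted ✓ (typability at C is all that's needed)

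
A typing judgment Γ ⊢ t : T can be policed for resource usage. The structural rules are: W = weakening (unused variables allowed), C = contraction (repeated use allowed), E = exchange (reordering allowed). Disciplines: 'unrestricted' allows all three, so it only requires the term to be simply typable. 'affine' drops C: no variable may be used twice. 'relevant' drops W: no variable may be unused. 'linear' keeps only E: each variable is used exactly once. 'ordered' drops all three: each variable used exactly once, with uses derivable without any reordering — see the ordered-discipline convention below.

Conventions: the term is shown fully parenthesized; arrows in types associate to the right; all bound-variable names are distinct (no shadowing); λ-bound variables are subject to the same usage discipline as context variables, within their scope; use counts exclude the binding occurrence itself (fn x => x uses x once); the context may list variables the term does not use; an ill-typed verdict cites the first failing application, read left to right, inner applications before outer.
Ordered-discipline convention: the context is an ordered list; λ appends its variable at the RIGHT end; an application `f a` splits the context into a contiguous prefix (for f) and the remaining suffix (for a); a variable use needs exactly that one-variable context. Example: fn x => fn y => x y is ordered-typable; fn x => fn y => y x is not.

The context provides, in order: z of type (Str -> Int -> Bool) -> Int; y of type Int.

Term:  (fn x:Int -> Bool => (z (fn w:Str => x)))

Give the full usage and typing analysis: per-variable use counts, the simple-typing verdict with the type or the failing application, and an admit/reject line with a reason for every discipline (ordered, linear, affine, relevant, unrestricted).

usage: z ×1; y ×0; x (bound) ×1; w (bound) ×0
left-to-right use order: z, x
typing: well-typed at (Int -> Bool) -> Int
ordered: ✗, y, w never used (weakening)
linear: ✗, y, w never used (weakening)
affine: ✓, at most one use each (z, y, x, w)
relevant: ✗, y, w never used (weakening)
unrestricted: ✓, type-checks ((Int -> Bool) -> Int) and nothing is barred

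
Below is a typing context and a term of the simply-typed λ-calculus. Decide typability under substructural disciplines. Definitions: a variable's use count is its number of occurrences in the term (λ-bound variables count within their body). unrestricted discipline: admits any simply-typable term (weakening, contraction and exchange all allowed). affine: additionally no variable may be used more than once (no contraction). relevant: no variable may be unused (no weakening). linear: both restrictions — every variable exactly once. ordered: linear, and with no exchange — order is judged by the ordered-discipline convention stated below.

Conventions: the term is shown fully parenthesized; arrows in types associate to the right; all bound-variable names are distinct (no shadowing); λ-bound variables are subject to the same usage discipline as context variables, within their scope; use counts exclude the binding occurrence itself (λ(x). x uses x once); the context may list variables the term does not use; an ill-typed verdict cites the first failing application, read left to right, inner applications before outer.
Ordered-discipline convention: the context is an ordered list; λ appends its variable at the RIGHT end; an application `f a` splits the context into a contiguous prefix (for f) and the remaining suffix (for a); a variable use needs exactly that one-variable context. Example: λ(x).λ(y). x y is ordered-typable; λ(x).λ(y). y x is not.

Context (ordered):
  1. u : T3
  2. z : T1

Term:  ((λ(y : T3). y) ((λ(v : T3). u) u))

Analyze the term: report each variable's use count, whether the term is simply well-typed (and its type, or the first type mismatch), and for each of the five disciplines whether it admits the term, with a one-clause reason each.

counts: u ×2, z ×0, y [bound] ×1, v [bound] ×0
use order (left to right): y, u, u
typing: well-typed at T3
ordered ✗ (u ×2 used more than once (contraction); unused: z, v — weakening required)
linear ✗ (u ×2 used more than once (contraction); unused: z, v — weakening required)
affine ✗ (u ×2 used more than once (contraction))
relevant ✗ (unused: z, v — weakening required)
unrestricted ✓ (typability at T3 is all that's needed)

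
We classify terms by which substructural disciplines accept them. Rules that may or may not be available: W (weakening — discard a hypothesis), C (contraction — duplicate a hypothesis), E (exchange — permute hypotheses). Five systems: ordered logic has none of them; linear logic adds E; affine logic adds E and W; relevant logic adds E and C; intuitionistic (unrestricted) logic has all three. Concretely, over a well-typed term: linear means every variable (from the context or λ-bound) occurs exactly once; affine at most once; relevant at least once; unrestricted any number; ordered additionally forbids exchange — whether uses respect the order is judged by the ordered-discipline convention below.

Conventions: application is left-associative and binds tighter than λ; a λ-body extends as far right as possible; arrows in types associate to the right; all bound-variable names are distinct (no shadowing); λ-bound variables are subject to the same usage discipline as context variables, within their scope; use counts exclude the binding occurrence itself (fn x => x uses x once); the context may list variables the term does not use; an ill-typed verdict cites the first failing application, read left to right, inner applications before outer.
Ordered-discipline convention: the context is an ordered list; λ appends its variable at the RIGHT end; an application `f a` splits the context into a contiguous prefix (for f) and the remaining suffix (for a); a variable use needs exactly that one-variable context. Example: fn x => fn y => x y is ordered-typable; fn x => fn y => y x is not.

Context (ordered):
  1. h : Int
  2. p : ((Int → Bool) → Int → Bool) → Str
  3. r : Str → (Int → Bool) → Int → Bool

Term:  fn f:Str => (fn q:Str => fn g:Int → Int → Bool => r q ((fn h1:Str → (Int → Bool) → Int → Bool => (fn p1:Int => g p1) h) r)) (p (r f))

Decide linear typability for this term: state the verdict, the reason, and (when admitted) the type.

no — r ×3 used more than once (contraction); needs weakening: h1 unused
use counts: h: 1; p: 1; r: 3; f [bound]: 1; q [bound]: 1; g [bound]: 1; h1 [bound]: 0; p1 [bound]: 1
order of uses: r, q, g, p1, h, r, p, r, f
typing: the term checks, with type Str → (Int → Int → Bool) → Int → Bool
per-discipline verdicts: ordered ✗ · linear ✗ · affine ✗ · relevant ✗ · unrestricted ✓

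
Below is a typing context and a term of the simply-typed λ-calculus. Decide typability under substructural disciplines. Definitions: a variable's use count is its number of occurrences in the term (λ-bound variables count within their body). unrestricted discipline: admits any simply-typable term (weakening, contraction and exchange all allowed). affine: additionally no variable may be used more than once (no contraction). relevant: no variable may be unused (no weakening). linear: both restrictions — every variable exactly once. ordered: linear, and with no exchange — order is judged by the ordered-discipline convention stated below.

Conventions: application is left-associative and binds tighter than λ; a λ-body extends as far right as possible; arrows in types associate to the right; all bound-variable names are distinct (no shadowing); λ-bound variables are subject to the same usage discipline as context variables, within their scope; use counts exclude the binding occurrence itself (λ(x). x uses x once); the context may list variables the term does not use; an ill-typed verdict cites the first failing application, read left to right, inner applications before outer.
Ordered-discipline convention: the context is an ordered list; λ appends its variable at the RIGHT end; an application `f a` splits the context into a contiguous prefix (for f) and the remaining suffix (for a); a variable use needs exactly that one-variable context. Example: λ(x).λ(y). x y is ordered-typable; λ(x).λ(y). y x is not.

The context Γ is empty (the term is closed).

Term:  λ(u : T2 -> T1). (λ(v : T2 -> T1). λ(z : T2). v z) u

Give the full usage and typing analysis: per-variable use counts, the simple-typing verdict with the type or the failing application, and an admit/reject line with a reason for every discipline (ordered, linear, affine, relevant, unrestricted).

usage: u (bound)=1, v (bound)=1, z (bound)=1
uses in reading order: v, z, u
typing: the term checks, with type (T2 -> T1) -> T2 -> T1
ordered: ✓ — u, v, z: once each, no exchange needed
linear: ✓ — each of u, v, z used exactly once
affine: ✓ — u, v, z: no repeats, contraction unneeded
relevant: ✓ — at least one use each (u, v, z)
unrestricted: ✓ — typability at (T2 -> T1) -> T2 -> T1 is all that's needed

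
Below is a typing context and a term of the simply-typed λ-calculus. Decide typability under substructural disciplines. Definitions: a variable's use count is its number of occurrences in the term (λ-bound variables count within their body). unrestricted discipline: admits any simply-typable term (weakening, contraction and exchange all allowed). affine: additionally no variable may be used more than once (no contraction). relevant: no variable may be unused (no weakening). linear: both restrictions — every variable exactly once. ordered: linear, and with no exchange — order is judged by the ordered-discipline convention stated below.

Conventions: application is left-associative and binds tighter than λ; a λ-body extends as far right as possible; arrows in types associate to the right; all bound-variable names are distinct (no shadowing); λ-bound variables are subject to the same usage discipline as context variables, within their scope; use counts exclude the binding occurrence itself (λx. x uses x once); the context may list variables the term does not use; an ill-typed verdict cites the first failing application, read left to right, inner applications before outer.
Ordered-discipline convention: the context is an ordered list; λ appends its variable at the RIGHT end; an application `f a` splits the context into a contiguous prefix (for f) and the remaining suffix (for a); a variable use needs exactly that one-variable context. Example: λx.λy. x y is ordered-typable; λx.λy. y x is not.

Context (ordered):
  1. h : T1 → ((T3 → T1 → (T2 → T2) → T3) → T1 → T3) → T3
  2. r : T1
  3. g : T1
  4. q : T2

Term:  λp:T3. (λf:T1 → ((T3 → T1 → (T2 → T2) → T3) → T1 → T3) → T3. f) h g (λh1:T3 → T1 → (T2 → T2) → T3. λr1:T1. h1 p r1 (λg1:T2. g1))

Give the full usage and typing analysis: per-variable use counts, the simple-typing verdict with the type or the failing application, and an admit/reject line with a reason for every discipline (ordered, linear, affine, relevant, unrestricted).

use counts: h: 1×; r: 0×; g: 1×; q: 0×; p (λ-bound): 1×; f (λ-bound): 1×; h1 (λ-bound): 1×; r1 (λ-bound): 1×; g1 (λ-bound): 1×
order of uses: f, h, g, h1, p, r1, g1
typing: ✓ — T3 → T3
ordered: ✗ — unused: r, q — weakening required
linear: ✗ — unused: r, q — weakening required
affine: ✓ — no duplicate uses among h, r, g, q, p, f, h1, r1, g1
relevant: ✗ — unused: r, q — weakening required
unrestricted: ✓ — type-checks (T3 → T3) and nothing is barred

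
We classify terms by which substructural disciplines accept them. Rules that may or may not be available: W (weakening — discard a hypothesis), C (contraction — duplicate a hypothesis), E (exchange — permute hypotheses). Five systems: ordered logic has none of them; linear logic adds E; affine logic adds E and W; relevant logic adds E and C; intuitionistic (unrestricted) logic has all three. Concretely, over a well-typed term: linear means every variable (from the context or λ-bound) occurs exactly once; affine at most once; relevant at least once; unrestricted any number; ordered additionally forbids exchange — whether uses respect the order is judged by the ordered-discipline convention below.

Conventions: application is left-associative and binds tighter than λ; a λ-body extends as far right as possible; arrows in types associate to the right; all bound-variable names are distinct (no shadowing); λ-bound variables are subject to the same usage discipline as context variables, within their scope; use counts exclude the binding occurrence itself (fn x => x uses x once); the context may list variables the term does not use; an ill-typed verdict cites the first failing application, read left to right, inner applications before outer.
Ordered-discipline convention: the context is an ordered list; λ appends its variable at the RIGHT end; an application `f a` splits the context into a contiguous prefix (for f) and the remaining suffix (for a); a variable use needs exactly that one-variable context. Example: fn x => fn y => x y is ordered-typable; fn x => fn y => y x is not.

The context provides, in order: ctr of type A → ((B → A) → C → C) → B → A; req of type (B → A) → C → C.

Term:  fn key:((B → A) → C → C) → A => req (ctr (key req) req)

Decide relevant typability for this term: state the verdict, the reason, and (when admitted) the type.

yes — at least one use each (ctr, req, key); term : (((B → A) → C → C) → A) → C → C
use counts: ctr ×1, req ×3, key [bound] ×1
use order (left to right): req, ctr, key, req, req
typing: the term checks, with type (((B → A) → C → C) → A) → C → C
summary: ordered ✗ | linear ✗ | affine ✗ | relevant ✓ | unrestricted ✓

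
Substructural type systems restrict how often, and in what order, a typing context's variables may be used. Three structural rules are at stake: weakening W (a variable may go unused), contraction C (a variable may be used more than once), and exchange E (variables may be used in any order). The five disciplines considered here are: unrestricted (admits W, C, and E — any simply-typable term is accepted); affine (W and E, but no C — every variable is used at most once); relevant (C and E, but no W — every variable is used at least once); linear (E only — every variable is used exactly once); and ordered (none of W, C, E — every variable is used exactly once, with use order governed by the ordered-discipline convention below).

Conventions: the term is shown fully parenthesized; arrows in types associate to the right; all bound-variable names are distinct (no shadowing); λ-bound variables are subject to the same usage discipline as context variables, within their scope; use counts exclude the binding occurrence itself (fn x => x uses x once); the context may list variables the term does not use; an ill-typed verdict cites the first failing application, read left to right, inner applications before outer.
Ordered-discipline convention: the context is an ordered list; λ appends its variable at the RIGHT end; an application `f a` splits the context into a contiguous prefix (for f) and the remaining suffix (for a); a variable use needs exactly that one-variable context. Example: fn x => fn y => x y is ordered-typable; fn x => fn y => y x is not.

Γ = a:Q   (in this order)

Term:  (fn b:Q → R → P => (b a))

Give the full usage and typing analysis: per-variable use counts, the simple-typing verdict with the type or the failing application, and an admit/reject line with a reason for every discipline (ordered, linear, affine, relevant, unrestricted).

variable uses: a: 1×; b (bound): 1×
order of uses: b, a
typing: well-typed — term : (Q → R → P) → R → P
ordered: ✗, no contiguous prefix/suffix split fits b, a
linear: ✓, each of a, b used exactly once
affine: ✓, a, b: no repeats, contraction unneeded
relevant: ✓, every one of a, b appears
unrestricted: ✓, type-checks ((Q → R → P) → R → P) and nothing is barred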